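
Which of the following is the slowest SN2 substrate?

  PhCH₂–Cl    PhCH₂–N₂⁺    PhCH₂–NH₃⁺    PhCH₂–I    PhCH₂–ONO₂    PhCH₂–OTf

PhCH₂–NH₃⁺

With the same alkyl group throughout, only the leaving group differentiates the rates.
The more stable X⁻ (or X) is on its own — i.e. the weaker a base it is — the better a leaving group it makes.
PhCH₂–N₂⁺ loses N₂: no meaningful conjugate acid; N₂ departs as an exceptionally stable neutral molecule
PhCH₂–OTf loses OTf⁻: pKₐ(CF₃SO₃H (triflic acid)) ≈ -14
PhCH₂–I loses I⁻: pKₐ(HI) ≈ -10
PhCH₂–Cl loses Cl⁻: pKₐ(HCl) ≈ -7
PhCH₂–ONO₂ loses NO₃⁻: pKₐ(HNO₃) ≈ -1.3
PhCH₂–NH₃⁺ loses NH₃: pKₐ(NH₄⁺) ≈ 9.2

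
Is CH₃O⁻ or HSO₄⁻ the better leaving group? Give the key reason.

HSO₄⁻ is the better leaving group.
pKₐ(H₂SO₄) ≈ -3 versus pKₐ(CH₃OH) ≈ 15.5: HSO₄⁻ is the much weaker base.
Conjugate base of a strong mineral acid.

HSO₄⁻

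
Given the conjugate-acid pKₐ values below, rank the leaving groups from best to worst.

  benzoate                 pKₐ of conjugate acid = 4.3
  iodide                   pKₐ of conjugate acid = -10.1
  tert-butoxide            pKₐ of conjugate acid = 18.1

iodide > benzoate > tert-butoxide

Lower conjugate-acid pKₐ ⇒ weaker base ⇒ better leaving group.
Sorting by the given values: iodide (-10.1), benzoate (4.3), tert-butoxide (18.1).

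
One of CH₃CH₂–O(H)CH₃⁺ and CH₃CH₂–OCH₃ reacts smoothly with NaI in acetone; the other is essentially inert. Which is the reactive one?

From CH₃CH₂–OCH₃ the departing group would be CH₃O⁻ (pKₐ(CH₃OH) ≈ 15.5). Strong base; alkoxides do not leave unassisted.
From CH₃CH₂–O(H)CH₃⁺ the leaving group is R'OH (pKₐ(R'OH₂⁺) ≈ -2.4). Neutral; leaves from a protonated ether (an oxonium ion, R–O(H)R'⁺).
(In practice CH₃CH₂–O(H)CH₃⁺ is made from CH₃CH₂–OCH₃ by protonation with concentrated HI, allowing neutral methanol, rather than methoxide, to depart.)

CH₃CH₂–O(H)CH₃⁺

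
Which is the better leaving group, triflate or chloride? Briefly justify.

triflate

triflate is the better leaving group.
pKₐ(CF₃SO₃H (triflic acid)) ≈ -14 versus pKₐ(HCl) ≈ -7: triflate is the much weaker base.
Charge spread over three oxygens and a CF₃ group; the premier leaving group in synthesis.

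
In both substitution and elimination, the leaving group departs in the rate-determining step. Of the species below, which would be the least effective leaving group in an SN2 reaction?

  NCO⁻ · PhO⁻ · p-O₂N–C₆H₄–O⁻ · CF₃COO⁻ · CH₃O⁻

CH₃O⁻

CF₃COO⁻: pKₐ(CF₃COOH) ≈ 0.2
NCO⁻: pKₐ(HOCN) ≈ 3.5
p-O₂N–C₆H₄–O⁻: pKₐ(p-nitrophenol) ≈ 7.2
PhO⁻: pKₐ(C₆H₅OH (phenol)) ≈ 10
CH₃O⁻: pKₐ(CH₃OH) ≈ 15.5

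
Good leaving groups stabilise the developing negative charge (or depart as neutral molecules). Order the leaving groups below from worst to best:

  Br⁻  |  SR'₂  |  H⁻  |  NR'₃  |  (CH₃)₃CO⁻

Rank by basicity of the departing species: weakest base leaves most easily.
Br⁻: pKₐ(HBr) ≈ -9
SR'₂: pKₐ(R'₂SH⁺) ≈ -7
NR'₃: pKₐ(R'₃NH⁺) ≈ 10.7
(CH₃)₃CO⁻: pKₐ(t-BuOH) ≈ 18
H⁻: pKₐ(H₂) ≈ 36
The question asks for worst first, so the sequence is read in increasing leaving-group ability.

H⁻ < (CH₃)₃CO⁻ < NR'₃ < SR'₂ < Br⁻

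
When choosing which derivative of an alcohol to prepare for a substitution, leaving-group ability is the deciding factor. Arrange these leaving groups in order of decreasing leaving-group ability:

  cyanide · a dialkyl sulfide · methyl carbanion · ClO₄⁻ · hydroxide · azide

ClO₄⁻ > a dialkyl sulfide > azide > cyanide > hydroxide > methyl carbanion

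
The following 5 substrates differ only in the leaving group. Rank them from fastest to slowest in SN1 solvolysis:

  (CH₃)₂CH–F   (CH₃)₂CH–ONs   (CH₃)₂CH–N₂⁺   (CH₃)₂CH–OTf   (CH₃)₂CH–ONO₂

(CH₃)₂CH–N₂⁺ > (CH₃)₂CH–OTf > (CH₃)₂CH–ONs > (CH₃)₂CH–ONO₂ > (CH₃)₂CH–F

The skeletons are identical, so relative rate is governed entirely by leaving-group ability.
Leaving-group ability tracks the stability of the departed species; conjugate-acid pKₐ is the usual yardstick (lower pKₐ → better LG).
(CH₃)₂CH–N₂⁺ loses N₂: no meaningful conjugate acid; N₂ departs as an exceptionally stable neutral molecule
(CH₃)₂CH–OTf loses OTf⁻: pKₐ(CF₃SO₃H (triflic acid)) ≈ -14
(CH₃)₂CH–ONs loses ONs⁻: pKₐ(p-O₂NC₆H₄SO₃H) ≈ -3.5
(CH₃)₂CH–ONO₂ loses NO₃⁻: pKₐ(HNO₃) ≈ -1.3
(CH₃)₂CH–F loses F⁻: pKₐ(HF) ≈ 3.2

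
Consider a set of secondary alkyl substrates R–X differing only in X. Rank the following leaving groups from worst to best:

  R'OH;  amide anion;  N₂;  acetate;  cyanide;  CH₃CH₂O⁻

amide anion < CH₃CH₂O⁻ < cyanide < acetate < R'OH < N₂

Rank by basicity of the departing species: weakest base leaves most easily.
N₂: no meaningful conjugate acid; N₂ departs as an exceptionally stable neutral molecule
R'OH: pKₐ(R'OH₂⁺) ≈ -2.4
acetate: pKₐ(CH₃COOH) ≈ 4.8
cyanide: pKₐ(HCN) ≈ 9.2
CH₃CH₂O⁻: pKₐ(CH₃CH₂OH) ≈ 16
amide anion: pKₐ(NH₃) ≈ 38
The question asks for worst first, so the sequence is read in increasing leaving-group ability.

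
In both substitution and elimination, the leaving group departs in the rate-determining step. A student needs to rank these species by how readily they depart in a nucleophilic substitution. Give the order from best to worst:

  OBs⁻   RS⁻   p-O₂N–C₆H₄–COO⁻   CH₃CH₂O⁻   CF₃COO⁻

OBs⁻ > CF₃COO⁻ > p-O₂N–C₆H₄–COO⁻ > RS⁻ > CH₃CH₂O⁻

OBs⁻: pKₐ(p-BrC₆H₄SO₃H) ≈ -2.8 — arenesulfonate with a p-bromo substituent
CF₃COO⁻: pKₐ(CF₃COOH) ≈ 0.2
p-O₂N–C₆H₄–COO⁻: pKₐ(p-nitrobenzoic acid) ≈ 3.4 — electron-withdrawing nitro group stabilises the carboxylate
RS⁻: pKₐ(RSH (a thiol)) ≈ 10.5 — moderately basic; rarely leaves without activation
CH₃CH₂O⁻: pKₐ(CH₃CH₂OH) ≈ 16 — strong base; alkoxides do not leave unassisted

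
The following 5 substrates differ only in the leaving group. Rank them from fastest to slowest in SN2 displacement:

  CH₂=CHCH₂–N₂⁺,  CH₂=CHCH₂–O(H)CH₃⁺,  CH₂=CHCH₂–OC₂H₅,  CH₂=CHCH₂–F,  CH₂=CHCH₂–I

With the same alkyl group throughout, only the leaving group differentiates the rates.
Rank by basicity of the departing species: weakest base leaves most easily.
CH₂=CHCH₂–N₂⁺ loses N₂: no meaningful conjugate acid; N₂ departs as an exceptionally stable neutral molecule
CH₂=CHCH₂–I loses I⁻: pKₐ(HI) ≈ -10
CH₂=CHCH₂–O(H)CH₃⁺ loses R'OH: pKₐ(R'OH₂⁺) ≈ -2.4
CH₂=CHCH₂–F loses F⁻: pKₐ(HF) ≈ 3.2
CH₂=CHCH₂–OC₂H₅ loses CH₃CH₂O⁻: pKₐ(CH₃CH₂OH) ≈ 16

CH₂=CHCH₂–N₂⁺ > CH₂=CHCH₂–I > CH₂=CHCH₂–O(H)CH₃⁺ > CH₂=CHCH₂–F > CH₂=CHCH₂–OC₂H₅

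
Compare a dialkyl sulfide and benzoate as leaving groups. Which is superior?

a dialkyl sulfide

a dialkyl sulfide is the better leaving group.
pKₐ(R'₂SH⁺) ≈ -7 versus pKₐ(C₆H₅COOH) ≈ 4.2: a dialkyl sulfide is the much weaker base.
Neutral; leaves from a sulfonium salt (R–SR'₂⁺).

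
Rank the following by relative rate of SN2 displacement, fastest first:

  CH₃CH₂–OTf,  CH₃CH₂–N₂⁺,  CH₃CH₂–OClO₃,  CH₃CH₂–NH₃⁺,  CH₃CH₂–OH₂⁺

With the same alkyl group throughout, only the leaving group differentiates the rates.
Rank by basicity of the departing species: weakest base leaves most easily.
CH₃CH₂–N₂⁺ loses N₂: no meaningful conjugate acid; N₂ departs as an exceptionally stable neutral molecule
CH₃CH₂–OTf loses OTf⁻: pKₐ(CF₃SO₃H (triflic acid)) ≈ -14
CH₃CH₂–OClO₃ loses ClO₄⁻: pKₐ(HClO₄) ≈ -10
CH₃CH₂–OH₂⁺ loses H₂O: pKₐ(H₃O⁺) ≈ -1.7
CH₃CH₂–NH₃⁺ loses NH₃: pKₐ(NH₄⁺) ≈ 9.2

CH₃CH₂–N₂⁺ > CH₃CH₂–OTf > CH₃CH₂–OClO₃ > CH₃CH₂–OH₂⁺ > CH₃CH₂–NH₃⁺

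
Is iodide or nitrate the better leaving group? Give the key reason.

iodide is the better leaving group.
pKₐ(HI) ≈ -10 versus pKₐ(HNO₃) ≈ -1.3: iodide is the much weaker base.
Large, highly polarisable; very weak base.

iodide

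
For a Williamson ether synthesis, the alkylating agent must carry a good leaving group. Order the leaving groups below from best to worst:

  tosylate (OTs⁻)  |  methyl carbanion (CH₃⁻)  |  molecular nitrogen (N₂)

molecular nitrogen (N₂) > tosylate (OTs⁻) > methyl carbanion (CH₃⁻)

Rank by basicity of the departing species: weakest base leaves most easily.
molecular nitrogen (N₂): no meaningful conjugate acid; N₂ departs as an exceptionally stable neutral molecule
tosylate (OTs⁻): pKₐ(p-CH₃C₆H₄SO₃H (TsOH)) ≈ -2.8 — resonance-delocalised arenesulfonate
methyl carbanion (CH₃⁻): pKₐ(CH₄) ≈ 48 — unstabilised carbanion; the worst conceivable leaving group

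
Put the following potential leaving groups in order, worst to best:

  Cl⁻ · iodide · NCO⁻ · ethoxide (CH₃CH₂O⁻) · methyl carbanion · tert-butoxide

Rank by basicity of the departing species: weakest base leaves most easily.
iodide: pKₐ(HI) ≈ -10
Cl⁻: pKₐ(HCl) ≈ -7 — moderately weak base
NCO⁻: pKₐ(HOCN) ≈ 3.5 — resonance between N and O
ethoxide (CH₃CH₂O⁻): pKₐ(CH₃CH₂OH) ≈ 16 — strong base; alkoxides do not leave unassisted
tert-butoxide: pKₐ(t-BuOH) ≈ 18 — bulky, strongly basic alkoxide
methyl carbanion: pKₐ(CH₄) ≈ 48
The question asks for worst first, so the sequence is read in increasing leaving-group ability.

methyl carbanion < tert-butoxide < ethoxide (CH₃CH₂O⁻) < NCO⁻ < Cl⁻ < iodide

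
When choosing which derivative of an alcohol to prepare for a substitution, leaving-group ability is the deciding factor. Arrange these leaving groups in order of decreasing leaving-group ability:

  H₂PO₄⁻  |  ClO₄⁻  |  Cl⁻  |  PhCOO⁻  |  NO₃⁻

ClO₄⁻ > Cl⁻ > NO₃⁻ > H₂PO₄⁻ > PhCOO⁻

A good leaving group is a weak base: the lower the pKₐ of its conjugate acid, the more readily it departs.
ClO₄⁻: pKₐ(HClO₄) ≈ -10
Cl⁻: pKₐ(HCl) ≈ -7
NO₃⁻: pKₐ(HNO₃) ≈ -1.3
H₂PO₄⁻: pKₐ(H₃PO₄) ≈ 2.1
PhCOO⁻: pKₐ(C₆H₅COOH) ≈ 4.2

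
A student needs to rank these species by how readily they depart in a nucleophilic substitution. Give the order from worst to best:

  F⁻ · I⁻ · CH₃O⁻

Rank by basicity of the departing species: weakest base leaves most easily.
I⁻: pKₐ(HI) ≈ -10 — large, highly polarisable; very weak base
F⁻: pKₐ(HF) ≈ 3.2
CH₃O⁻: pKₐ(CH₃OH) ≈ 15.5
Listed from poorest to best leaving group as asked.

CH₃O⁻ < F⁻ < I⁻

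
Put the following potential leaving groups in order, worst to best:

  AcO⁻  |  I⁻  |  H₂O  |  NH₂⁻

NH₂⁻ < AcO⁻ < H₂O < I⁻

Rank by basicity of the departing species: weakest base leaves most easily.
I⁻: pKₐ(HI) ≈ -10
H₂O: pKₐ(H₃O⁺) ≈ -1.7
AcO⁻: pKₐ(CH₃COOH) ≈ 4.8
NH₂⁻: pKₐ(NH₃) ≈ 38
The question asks for worst first, so the sequence is read in increasing leaving-group ability.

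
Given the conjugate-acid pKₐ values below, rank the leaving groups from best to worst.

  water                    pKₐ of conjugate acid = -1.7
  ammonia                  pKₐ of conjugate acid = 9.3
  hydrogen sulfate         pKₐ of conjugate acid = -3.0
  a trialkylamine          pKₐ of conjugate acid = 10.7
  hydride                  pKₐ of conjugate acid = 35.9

Lower conjugate-acid pKₐ ⇒ weaker base ⇒ better leaving group.
Sorting by the given values: hydrogen sulfate (-3.0), water (-1.7), ammonia (9.3), a trialkylamine (10.7), hydride (35.9).

hydrogen sulfate > water > ammonia > a trialkylamine > hydride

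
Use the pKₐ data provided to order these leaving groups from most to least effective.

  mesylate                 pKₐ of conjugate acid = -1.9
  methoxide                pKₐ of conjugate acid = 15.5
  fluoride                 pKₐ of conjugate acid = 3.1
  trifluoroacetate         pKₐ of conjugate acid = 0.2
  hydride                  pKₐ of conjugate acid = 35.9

mesylate > trifluoroacetate > fluoride > methoxide > hydride

Lower conjugate-acid pKₐ ⇒ weaker base ⇒ better leaving group.
Sorting by the given values: mesylate (-1.9), trifluoroacetate (0.2), fluoride (3.1), methoxide (15.5), hydride (35.9).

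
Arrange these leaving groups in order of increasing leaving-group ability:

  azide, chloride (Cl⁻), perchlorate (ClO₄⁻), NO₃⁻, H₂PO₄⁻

azide < H₂PO₄⁻ < NO₃⁻ < chloride (Cl⁻) < perchlorate (ClO₄⁻)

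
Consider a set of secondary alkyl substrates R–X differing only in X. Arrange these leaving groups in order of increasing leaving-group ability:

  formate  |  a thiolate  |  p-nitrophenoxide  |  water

a thiolate < p-nitrophenoxide < formate < water

Rank by basicity of the departing species: weakest base leaves most easily.
water: pKₐ(H₃O⁺) ≈ -1.7
formate: pKₐ(HCOOH) ≈ 3.8
p-nitrophenoxide: pKₐ(p-nitrophenol) ≈ 7.2 — nitro group delocalises the charge; the classic chromogenic LG
a thiolate: pKₐ(RSH (a thiol)) ≈ 10.5 — moderately basic; rarely leaves without activation
Reversing gives the worst-to-best order requested.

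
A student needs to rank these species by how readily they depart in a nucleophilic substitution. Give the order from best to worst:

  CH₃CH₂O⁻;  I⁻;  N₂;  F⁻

N₂ > I⁻ > F⁻ > CH₃CH₂O⁻

Rank by basicity of the departing species: weakest base leaves most easily.
N₂: no meaningful conjugate acid; N₂ departs as an exceptionally stable neutral molecule
I⁻: pKₐ(HI) ≈ -10
F⁻: pKₐ(HF) ≈ 3.2
CH₃CH₂O⁻: pKₐ(CH₃CH₂OH) ≈ 16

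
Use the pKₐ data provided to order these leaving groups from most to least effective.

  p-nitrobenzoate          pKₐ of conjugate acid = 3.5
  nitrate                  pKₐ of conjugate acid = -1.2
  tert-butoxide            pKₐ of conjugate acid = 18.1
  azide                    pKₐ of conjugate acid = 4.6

nitrate > p-nitrobenzoate > azide > tert-butoxide

Lower conjugate-acid pKₐ ⇒ weaker base ⇒ better leaving group.
Sorting by the given values: nitrate (-1.2), p-nitrobenzoate (3.5), azide (4.6), tert-butoxide (18.1).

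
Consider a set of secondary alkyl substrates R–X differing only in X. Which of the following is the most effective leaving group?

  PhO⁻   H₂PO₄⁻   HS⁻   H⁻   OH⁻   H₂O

Rank by basicity of the departing species: weakest base leaves most easily.
H₂O: pKₐ(H₃O⁺) ≈ -1.7
H₂PO₄⁻: pKₐ(H₃PO₄) ≈ 2.1
HS⁻: pKₐ(H₂S) ≈ 7
PhO⁻: pKₐ(C₆H₅OH (phenol)) ≈ 10
OH⁻: pKₐ(H₂O) ≈ 15.7
H⁻: pKₐ(H₂) ≈ 36

H₂O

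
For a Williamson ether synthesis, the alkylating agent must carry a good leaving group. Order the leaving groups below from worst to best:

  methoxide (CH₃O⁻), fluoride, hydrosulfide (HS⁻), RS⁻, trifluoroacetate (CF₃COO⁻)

methoxide (CH₃O⁻) < RS⁻ < hydrosulfide (HS⁻) < fluoride < trifluoroacetate (CF₃COO⁻)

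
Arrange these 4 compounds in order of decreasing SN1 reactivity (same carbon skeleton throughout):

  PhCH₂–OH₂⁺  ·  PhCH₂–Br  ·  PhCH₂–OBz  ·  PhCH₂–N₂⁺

PhCH₂–N₂⁺ > PhCH₂–Br > PhCH₂–OH₂⁺ > PhCH₂–OBz

With the same alkyl group throughout, only the leaving group differentiates the rates.
Leaving-group ability tracks the stability of the departed species; conjugate-acid pKₐ is the usual yardstick (lower pKₐ → better LG).
PhCH₂–N₂⁺ loses N₂: no meaningful conjugate acid; N₂ departs as an exceptionally stable neutral molecule
PhCH₂–Br loses Br⁻: pKₐ(HBr) ≈ -9
PhCH₂–OH₂⁺ loses H₂O: pKₐ(H₃O⁺) ≈ -1.7
PhCH₂–OBz loses PhCOO⁻: pKₐ(C₆H₅COOH) ≈ 4.2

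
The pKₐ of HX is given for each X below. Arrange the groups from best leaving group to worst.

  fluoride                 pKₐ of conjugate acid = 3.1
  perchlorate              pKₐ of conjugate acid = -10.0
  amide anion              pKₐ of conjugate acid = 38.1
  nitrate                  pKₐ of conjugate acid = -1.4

perchlorate > nitrate > fluoride > amide anion

Lower conjugate-acid pKₐ ⇒ weaker base ⇒ better leaving group.
Sorting by the given values: perchlorate (-10.0), nitrate (-1.4), fluoride (3.1), amide anion (38.1).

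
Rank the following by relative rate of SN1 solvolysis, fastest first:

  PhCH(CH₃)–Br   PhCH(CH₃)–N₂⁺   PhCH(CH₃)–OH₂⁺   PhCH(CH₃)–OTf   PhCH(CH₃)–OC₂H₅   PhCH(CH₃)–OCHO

With the same alkyl group throughout, only the leaving group differentiates the rates.
Rank by basicity of the departing species: weakest base leaves most easily.
PhCH(CH₃)–N₂⁺ loses N₂: no meaningful conjugate acid; N₂ departs as an exceptionally stable neutral molecule
PhCH(CH₃)–OTf loses OTf⁻: pKₐ(CF₃SO₃H (triflic acid)) ≈ -14
PhCH(CH₃)–Br loses Br⁻: pKₐ(HBr) ≈ -9
PhCH(CH₃)–OH₂⁺ loses H₂O: pKₐ(H₃O⁺) ≈ -1.7
PhCH(CH₃)–OCHO loses HCOO⁻: pKₐ(HCOOH) ≈ 3.8
PhCH(CH₃)–OC₂H₅ loses CH₃CH₂O⁻: pKₐ(CH₃CH₂OH) ≈ 16

PhCH(CH₃)–N₂⁺ > PhCH(CH₃)–OTf > PhCH(CH₃)–Br > PhCH(CH₃)–OH₂⁺ > PhCH(CH₃)–OCHO > PhCH(CH₃)–OC₂H₅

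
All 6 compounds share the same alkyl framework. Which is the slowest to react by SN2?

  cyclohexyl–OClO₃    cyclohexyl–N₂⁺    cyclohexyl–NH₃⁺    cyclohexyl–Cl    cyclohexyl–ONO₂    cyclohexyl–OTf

Same R in every case — rank the leaving groups.
Rank by basicity of the departing species: weakest base leaves most easily.
cyclohexyl–N₂⁺ loses N₂: no meaningful conjugate acid; N₂ departs as an exceptionally stable neutral molecule
cyclohexyl–OTf loses OTf⁻: pKₐ(CF₃SO₃H (triflic acid)) ≈ -14
cyclohexyl–OClO₃ loses ClO₄⁻: pKₐ(HClO₄) ≈ -10
cyclohexyl–Cl loses Cl⁻: pKₐ(HCl) ≈ -7
cyclohexyl–ONO₂ loses NO₃⁻: pKₐ(HNO₃) ≈ -1.3
cyclohexyl–NH₃⁺ loses NH₃: pKₐ(NH₄⁺) ≈ 9.2

cyclohexyl–NH₃⁺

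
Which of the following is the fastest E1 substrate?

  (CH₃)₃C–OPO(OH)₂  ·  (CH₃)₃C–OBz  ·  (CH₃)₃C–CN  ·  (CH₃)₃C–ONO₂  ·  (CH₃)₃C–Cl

With the same alkyl group throughout, only the leaving group differentiates the rates.
Rank by basicity of the departing species: weakest base leaves most easily.
(CH₃)₃C–Cl loses Cl⁻: pKₐ(HCl) ≈ -7
(CH₃)₃C–ONO₂ loses NO₃⁻: pKₐ(HNO₃) ≈ -1.3
(CH₃)₃C–OPO(OH)₂ loses H₂PO₄⁻: pKₐ(H₃PO₄) ≈ 2.1
(CH₃)₃C–OBz loses PhCOO⁻: pKₐ(C₆H₅COOH) ≈ 4.2
(CH₃)₃C–CN loses CN⁻: pKₐ(HCN) ≈ 9.2

(CH₃)₃C–Cl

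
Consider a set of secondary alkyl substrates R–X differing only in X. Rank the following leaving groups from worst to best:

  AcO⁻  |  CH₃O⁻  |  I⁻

CH₃O⁻ < AcO⁻ < I⁻

The more stable X⁻ (or X) is on its own — i.e. the weaker a base it is — the better a leaving group it makes.
I⁻: pKₐ(HI) ≈ -10 — large, highly polarisable; very weak base
AcO⁻: pKₐ(CH₃COOH) ≈ 4.8 — resonance-stabilised but still a weak base
CH₃O⁻: pKₐ(CH₃OH) ≈ 15.5 — strong base; alkoxides do not leave unassisted
The question asks for worst first, so the sequence is read in increasing leaving-group ability.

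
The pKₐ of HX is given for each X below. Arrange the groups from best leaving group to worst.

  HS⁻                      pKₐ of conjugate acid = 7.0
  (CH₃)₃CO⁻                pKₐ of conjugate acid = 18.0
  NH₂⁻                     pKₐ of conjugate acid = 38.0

HS⁻ > (CH₃)₃CO⁻ > NH₂⁻

Lower conjugate-acid pKₐ ⇒ weaker base ⇒ better leaving group.
Sorting by the given values: HS⁻ (7.0), (CH₃)₃CO⁻ (18.0), NH₂⁻ (38.0).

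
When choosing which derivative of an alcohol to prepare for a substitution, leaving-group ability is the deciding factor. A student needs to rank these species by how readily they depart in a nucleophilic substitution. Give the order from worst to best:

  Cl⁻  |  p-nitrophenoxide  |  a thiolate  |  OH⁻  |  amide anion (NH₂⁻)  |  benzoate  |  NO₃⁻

The more stable X⁻ (or X) is on its own — i.e. the weaker a base it is — the better a leaving group it makes.
Cl⁻: pKₐ(HCl) ≈ -7
NO₃⁻: pKₐ(HNO₃) ≈ -1.3 — resonance-delocalised over three oxygens
benzoate: pKₐ(C₆H₅COOH) ≈ 4.2
p-nitrophenoxide: pKₐ(p-nitrophenol) ≈ 7.2
a thiolate: pKₐ(RSH (a thiol)) ≈ 10.5
OH⁻: pKₐ(H₂O) ≈ 15.7 — strong base; essentially never leaves without prior activation
amide anion (NH₂⁻): pKₐ(NH₃) ≈ 38
The question asks for worst first, so the sequence is read in increasing leaving-group ability.

amide anion (NH₂⁻) < OH⁻ < a thiolate < p-nitrophenoxide < benzoate < NO₃⁻ < Cl⁻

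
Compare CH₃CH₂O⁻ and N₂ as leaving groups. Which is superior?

N₂

N₂ is the better leaving group.
N₂ is the ultimate leaving group — it departs as an exceptionally stable neutral molecule, whereas CH₃CH₂O⁻ (pKₐ(CH₃CH₂OH) ≈ 16) is far more basic.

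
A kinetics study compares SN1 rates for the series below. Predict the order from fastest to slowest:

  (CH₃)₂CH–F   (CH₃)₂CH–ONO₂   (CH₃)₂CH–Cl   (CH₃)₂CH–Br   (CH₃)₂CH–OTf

(CH₃)₂CH–OTf > (CH₃)₂CH–Br > (CH₃)₂CH–Cl > (CH₃)₂CH–ONO₂ > (CH₃)₂CH–F

Identical carbon frameworks mean the comparison reduces to leaving-group quality.
Rank by basicity of the departing species: weakest base leaves most easily.
(CH₃)₂CH–OTf loses OTf⁻: pKₐ(CF₃SO₃H (triflic acid)) ≈ -14
(CH₃)₂CH–Br loses Br⁻: pKₐ(HBr) ≈ -9
(CH₃)₂CH–Cl loses Cl⁻: pKₐ(HCl) ≈ -7
(CH₃)₂CH–ONO₂ loses NO₃⁻: pKₐ(HNO₃) ≈ -1.3
(CH₃)₂CH–F loses F⁻: pKₐ(HF) ≈ 3.2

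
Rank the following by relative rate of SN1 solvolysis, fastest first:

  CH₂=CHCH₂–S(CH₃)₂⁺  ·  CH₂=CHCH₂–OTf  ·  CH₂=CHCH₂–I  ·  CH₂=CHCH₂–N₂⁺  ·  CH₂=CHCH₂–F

Same R in every case — rank the leaving groups.
Leaving-group ability tracks the stability of the departed species; conjugate-acid pKₐ is the usual yardstick (lower pKₐ → better LG).
CH₂=CHCH₂–N₂⁺ loses N₂: no meaningful conjugate acid; N₂ departs as an exceptionally stable neutral molecule
CH₂=CHCH₂–OTf loses OTf⁻: pKₐ(CF₃SO₃H (triflic acid)) ≈ -14
CH₂=CHCH₂–I loses I⁻: pKₐ(HI) ≈ -10
CH₂=CHCH₂–S(CH₃)₂⁺ loses SR'₂: pKₐ(R'₂SH⁺) ≈ -7
CH₂=CHCH₂–F loses F⁻: pKₐ(HF) ≈ 3.2

CH₂=CHCH₂–N₂⁺ > CH₂=CHCH₂–OTf > CH₂=CHCH₂–I > CH₂=CHCH₂–S(CH₃)₂⁺ > CH₂=CHCH₂–F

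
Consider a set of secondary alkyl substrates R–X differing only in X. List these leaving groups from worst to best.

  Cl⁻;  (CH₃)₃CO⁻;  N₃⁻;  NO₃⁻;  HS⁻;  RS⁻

A good leaving group is a weak base: the lower the pKₐ of its conjugate acid, the more readily it departs.
Cl⁻: pKₐ(HCl) ≈ -7
NO₃⁻: pKₐ(HNO₃) ≈ -1.3 — resonance-delocalised over three oxygens
N₃⁻: pKₐ(HN₃) ≈ 4.7
HS⁻: pKₐ(H₂S) ≈ 7 — larger and more polarisable than the oxygen analogue
RS⁻: pKₐ(RSH (a thiol)) ≈ 10.5 — moderately basic; rarely leaves without activation
(CH₃)₃CO⁻: pKₐ(t-BuOH) ≈ 18
The question asks for worst first, so the sequence is read in increasing leaving-group ability.

(CH₃)₃CO⁻ < RS⁻ < HS⁻ < N₃⁻ < NO₃⁻ < Cl⁻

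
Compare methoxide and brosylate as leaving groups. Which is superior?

brosylate

brosylate is the better leaving group.
pKₐ(p-BrC₆H₄SO₃H) ≈ -2.8 versus pKₐ(CH₃OH) ≈ 15.5: brosylate is the much weaker base.
Arenesulfonate with a p-bromo substituent.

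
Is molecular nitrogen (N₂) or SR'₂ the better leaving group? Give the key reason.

molecular nitrogen (N₂) is the better leaving group.
N₂ is the ultimate leaving group — it departs as an exceptionally stable neutral molecule, whereas SR'₂ (pKₐ(R'₂SH⁺) ≈ -7) is far more basic.

molecular nitrogen (N₂)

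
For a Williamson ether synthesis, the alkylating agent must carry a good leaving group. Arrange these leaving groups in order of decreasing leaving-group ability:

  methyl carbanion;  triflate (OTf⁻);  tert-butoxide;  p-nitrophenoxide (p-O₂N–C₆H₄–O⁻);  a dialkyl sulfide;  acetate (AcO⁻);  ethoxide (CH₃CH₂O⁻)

triflate (OTf⁻) > a dialkyl sulfide > acetate (AcO⁻) > p-nitrophenoxide (p-O₂N–C₆H₄–O⁻) > ethoxide (CH₃CH₂O⁻) > tert-butoxide > methyl carbanion

Leaving-group ability tracks the stability of the departed species; conjugate-acid pKₐ is the usual yardstick (lower pKₐ → better LG).
triflate (OTf⁻): pKₐ(CF₃SO₃H (triflic acid)) ≈ -14
a dialkyl sulfide: pKₐ(R'₂SH⁺) ≈ -7
acetate (AcO⁻): pKₐ(CH₃COOH) ≈ 4.8
p-nitrophenoxide (p-O₂N–C₆H₄–O⁻): pKₐ(p-nitrophenol) ≈ 7.2
ethoxide (CH₃CH₂O⁻): pKₐ(CH₃CH₂OH) ≈ 16
tert-butoxide: pKₐ(t-BuOH) ≈ 18
methyl carbanion: pKₐ(CH₄) ≈ 48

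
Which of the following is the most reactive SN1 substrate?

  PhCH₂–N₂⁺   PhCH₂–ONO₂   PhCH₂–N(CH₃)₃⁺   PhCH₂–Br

PhCH₂–N₂⁺

With the same alkyl group throughout, only the leaving group differentiates the rates.
Rank by basicity of the departing species: weakest base leaves most easily.
PhCH₂–N₂⁺ loses N₂: no meaningful conjugate acid; N₂ departs as an exceptionally stable neutral molecule
PhCH₂–Br loses Br⁻: pKₐ(HBr) ≈ -9
PhCH₂–ONO₂ loses NO₃⁻: pKₐ(HNO₃) ≈ -1.3
PhCH₂–N(CH₃)₃⁺ loses NR'₃: pKₐ(R'₃NH⁺) ≈ 10.7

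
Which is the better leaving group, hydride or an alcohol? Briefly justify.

an alcohol is the better leaving group.
pKₐ(R'OH₂⁺) ≈ -2.4 versus pKₐ(H₂) ≈ 36: an alcohol is the much weaker base.
Neutral; leaves from a protonated ether (an oxonium ion, R–O(H)R'⁺).

an alcohol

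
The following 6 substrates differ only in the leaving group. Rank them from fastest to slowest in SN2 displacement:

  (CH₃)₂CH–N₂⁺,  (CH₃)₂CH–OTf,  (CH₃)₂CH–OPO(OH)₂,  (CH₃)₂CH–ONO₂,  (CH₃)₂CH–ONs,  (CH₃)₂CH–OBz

Identical carbon frameworks mean the comparison reduces to leaving-group quality.
The more stable X⁻ (or X) is on its own — i.e. the weaker a base it is — the better a leaving group it makes.
(CH₃)₂CH–N₂⁺ loses N₂: no meaningful conjugate acid; N₂ departs as an exceptionally stable neutral molecule
(CH₃)₂CH–OTf loses OTf⁻: pKₐ(CF₃SO₃H (triflic acid)) ≈ -14
(CH₃)₂CH–ONs loses ONs⁻: pKₐ(p-O₂NC₆H₄SO₃H) ≈ -3.5
(CH₃)₂CH–ONO₂ loses NO₃⁻: pKₐ(HNO₃) ≈ -1.3
(CH₃)₂CH–OPO(OH)₂ loses H₂PO₄⁻: pKₐ(H₃PO₄) ≈ 2.1
(CH₃)₂CH–OBz loses PhCOO⁻: pKₐ(C₆H₅COOH) ≈ 4.2

(CH₃)₂CH–N₂⁺ > (CH₃)₂CH–OTf > (CH₃)₂CH–ONs > (CH₃)₂CH–ONO₂ > (CH₃)₂CH–OPO(OH)₂ > (CH₃)₂CH–OBz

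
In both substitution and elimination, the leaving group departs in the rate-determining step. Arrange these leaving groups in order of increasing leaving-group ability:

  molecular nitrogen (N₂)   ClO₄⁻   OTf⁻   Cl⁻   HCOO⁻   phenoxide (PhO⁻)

phenoxide (PhO⁻) < HCOO⁻ < Cl⁻ < ClO₄⁻ < OTf⁻ < molecular nitrogen (N₂)

A good leaving group is a weak base: the lower the pKₐ of its conjugate acid, the more readily it departs.
molecular nitrogen (N₂): no meaningful conjugate acid; N₂ departs as an exceptionally stable neutral molecule
OTf⁻: pKₐ(CF₃SO₃H (triflic acid)) ≈ -14 — charge spread over three oxygens and a CF₃ group; the premier leaving group in synthesis
ClO₄⁻: pKₐ(HClO₄) ≈ -10 — extremely weak base; rarely used for safety reasons
Cl⁻: pKₐ(HCl) ≈ -7 — moderately weak base
HCOO⁻: pKₐ(HCOOH) ≈ 3.8
phenoxide (PhO⁻): pKₐ(C₆H₅OH (phenol)) ≈ 10 — resonance into the ring helps, but still a poor LG
The question asks for worst first, so the sequence is read in increasing leaving-group ability.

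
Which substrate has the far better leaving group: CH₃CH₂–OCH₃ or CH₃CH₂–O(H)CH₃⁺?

CH₃CH₂–O(H)CH₃⁺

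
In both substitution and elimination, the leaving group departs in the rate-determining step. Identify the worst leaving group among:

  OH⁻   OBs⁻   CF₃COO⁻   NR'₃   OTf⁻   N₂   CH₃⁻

Leaving-group ability tracks the stability of the departed species; conjugate-acid pKₐ is the usual yardstick (lower pKₐ → better LG).
N₂: no meaningful conjugate acid; N₂ departs as an exceptionally stable neutral molecule
OTf⁻: pKₐ(CF₃SO₃H (triflic acid)) ≈ -14
OBs⁻: pKₐ(p-BrC₆H₄SO₃H) ≈ -2.8
CF₃COO⁻: pKₐ(CF₃COOH) ≈ 0.2
NR'₃: pKₐ(R'₃NH⁺) ≈ 10.7
OH⁻: pKₐ(H₂O) ≈ 15.7
CH₃⁻: pKₐ(CH₄) ≈ 48

CH₃⁻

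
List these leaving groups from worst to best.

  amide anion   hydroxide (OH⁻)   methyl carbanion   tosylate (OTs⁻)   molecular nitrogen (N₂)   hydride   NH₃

methyl carbanion < amide anion < hydride < hydroxide (OH⁻) < NH₃ < tosylate (OTs⁻) < molecular nitrogen (N₂)

A good leaving group is a weak base: the lower the pKₐ of its conjugate acid, the more readily it departs.
molecular nitrogen (N₂): no meaningful conjugate acid; N₂ departs as an exceptionally stable neutral molecule
tosylate (OTs⁻): pKₐ(p-CH₃C₆H₄SO₃H (TsOH)) ≈ -2.8 — resonance-delocalised arenesulfonate
NH₃: pKₐ(NH₄⁺) ≈ 9.2 — neutral but moderately basic; leaves from R–NH₃⁺
hydroxide (OH⁻): pKₐ(H₂O) ≈ 15.7
hydride: pKₐ(H₂) ≈ 36 — extremely strong base; leaves only in special hydride-transfer contexts
amide anion: pKₐ(NH₃) ≈ 38
methyl carbanion: pKₐ(CH₄) ≈ 48 — unstabilised carbanion; the worst conceivable leaving group
Reversing gives the worst-to-best order requested.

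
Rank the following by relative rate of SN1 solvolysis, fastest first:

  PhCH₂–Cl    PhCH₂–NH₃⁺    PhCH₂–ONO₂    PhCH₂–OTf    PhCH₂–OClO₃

PhCH₂–OTf > PhCH₂–OClO₃ > PhCH₂–Cl > PhCH₂–ONO₂ > PhCH₂–NH₃⁺

Same R in every case — rank the leaving groups.
Rank by basicity of the departing species: weakest base leaves most easily.
PhCH₂–OTf loses OTf⁻: pKₐ(CF₃SO₃H (triflic acid)) ≈ -14
PhCH₂–OClO₃ loses ClO₄⁻: pKₐ(HClO₄) ≈ -10
PhCH₂–Cl loses Cl⁻: pKₐ(HCl) ≈ -7
PhCH₂–ONO₂ loses NO₃⁻: pKₐ(HNO₃) ≈ -1.3
PhCH₂–NH₃⁺ loses NH₃: pKₐ(NH₄⁺) ≈ 9.2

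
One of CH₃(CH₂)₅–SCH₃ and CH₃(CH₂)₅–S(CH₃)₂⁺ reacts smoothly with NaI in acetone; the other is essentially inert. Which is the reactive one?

From CH₃(CH₂)₅–SCH₃ the departing group would be RS⁻ (pKₐ(RSH (a thiol)) ≈ 10.5). Moderately basic; rarely leaves without activation.
From CH₃(CH₂)₅–S(CH₃)₂⁺ the leaving group is SR'₂ (pKₐ(R'₂SH⁺) ≈ -7). Neutral; leaves from a sulfonium salt (R–SR'₂⁺).
(In practice CH₃(CH₂)₅–S(CH₃)₂⁺ is made from CH₃(CH₂)₅–SCH₃ by S-methylation with CH₃I, allowing neutral dimethyl sulfide, rather than methanethiolate, to depart.)

CH₃(CH₂)₅–S(CH₃)₂⁺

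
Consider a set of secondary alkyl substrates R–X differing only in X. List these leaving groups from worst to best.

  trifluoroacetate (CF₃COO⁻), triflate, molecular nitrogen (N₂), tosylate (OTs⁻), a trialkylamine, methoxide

methoxide < a trialkylamine < trifluoroacetate (CF₃COO⁻) < tosylate (OTs⁻) < triflate < molecular nitrogen (N₂)

A good leaving group is a weak base: the lower the pKₐ of its conjugate acid, the more readily it departs.
molecular nitrogen (N₂): no meaningful conjugate acid; N₂ departs as an exceptionally stable neutral molecule
triflate: pKₐ(CF₃SO₃H (triflic acid)) ≈ -14 — charge spread over three oxygens and a CF₃ group; the premier leaving group in synthesis
tosylate (OTs⁻): pKₐ(p-CH₃C₆H₄SO₃H (TsOH)) ≈ -2.8 — resonance-delocalised arenesulfonate
trifluoroacetate (CF₃COO⁻): pKₐ(CF₃COOH) ≈ 0.2 — strongly electron-withdrawing CF₃ stabilises the carboxylate
a trialkylamine: pKₐ(R'₃NH⁺) ≈ 10.7
methoxide: pKₐ(CH₃OH) ≈ 15.5
The question asks for worst first, so the sequence is read in increasing leaving-group ability.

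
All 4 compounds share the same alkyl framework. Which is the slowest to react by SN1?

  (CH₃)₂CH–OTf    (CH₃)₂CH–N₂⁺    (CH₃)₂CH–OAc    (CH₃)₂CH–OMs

(CH₃)₂CH–OAc

Same R in every case — rank the leaving groups.
Leaving-group ability tracks the stability of the departed species; conjugate-acid pKₐ is the usual yardstick (lower pKₐ → better LG).
(CH₃)₂CH–N₂⁺ loses N₂: no meaningful conjugate acid; N₂ departs as an exceptionally stable neutral molecule
(CH₃)₂CH–OTf loses OTf⁻: pKₐ(CF₃SO₃H (triflic acid)) ≈ -14
(CH₃)₂CH–OMs loses OMs⁻: pKₐ(CH₃SO₃H (MsOH)) ≈ -1.9
(CH₃)₂CH–OAc loses AcO⁻: pKₐ(CH₃COOH) ≈ 4.8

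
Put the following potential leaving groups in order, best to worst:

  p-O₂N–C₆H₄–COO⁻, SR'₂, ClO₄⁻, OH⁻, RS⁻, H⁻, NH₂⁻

ClO₄⁻ > SR'₂ > p-O₂N–C₆H₄–COO⁻ > RS⁻ > OH⁻ > H⁻ > NH₂⁻

The more stable X⁻ (or X) is on its own — i.e. the weaker a base it is — the better a leaving group it makes.
ClO₄⁻: pKₐ(HClO₄) ≈ -10
SR'₂: pKₐ(R'₂SH⁺) ≈ -7 — neutral; leaves from a sulfonium salt (R–SR'₂⁺)
p-O₂N–C₆H₄–COO⁻: pKₐ(p-nitrobenzoic acid) ≈ 3.4
RS⁻: pKₐ(RSH (a thiol)) ≈ 10.5 — moderately basic; rarely leaves without activation
OH⁻: pKₐ(H₂O) ≈ 15.7
H⁻: pKₐ(H₂) ≈ 36 — extremely strong base; leaves only in special hydride-transfer contexts
NH₂⁻: pKₐ(NH₃) ≈ 38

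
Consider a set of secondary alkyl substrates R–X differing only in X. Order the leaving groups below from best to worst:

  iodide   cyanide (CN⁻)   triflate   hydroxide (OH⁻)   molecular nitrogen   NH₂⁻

A good leaving group is a weak base: the lower the pKₐ of its conjugate acid, the more readily it departs.
molecular nitrogen: no meaningful conjugate acid; N₂ departs as an exceptionally stable neutral molecule
triflate: pKₐ(CF₃SO₃H (triflic acid)) ≈ -14
iodide: pKₐ(HI) ≈ -10 — large, highly polarisable; very weak base
cyanide (CN⁻): pKₐ(HCN) ≈ 9.2
hydroxide (OH⁻): pKₐ(H₂O) ≈ 15.7
NH₂⁻: pKₐ(NH₃) ≈ 38 — extremely strong base; never a leaving group

molecular nitrogen > triflate > iodide > cyanide (CN⁻) > hydroxide (OH⁻) > NH₂⁻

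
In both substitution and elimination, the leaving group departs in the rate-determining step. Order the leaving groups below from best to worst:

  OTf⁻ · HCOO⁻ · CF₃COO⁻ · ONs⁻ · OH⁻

The more stable X⁻ (or X) is on its own — i.e. the weaker a base it is — the better a leaving group it makes.
OTf⁻: pKₐ(CF₃SO₃H (triflic acid)) ≈ -14 — charge spread over three oxygens and a CF₃ group; the premier leaving group in synthesis
ONs⁻: pKₐ(p-O₂NC₆H₄SO₃H) ≈ -3.5
CF₃COO⁻: pKₐ(CF₃COOH) ≈ 0.2 — strongly electron-withdrawing CF₃ stabilises the carboxylate
HCOO⁻: pKₐ(HCOOH) ≈ 3.8 — resonance-stabilised carboxylate
OH⁻: pKₐ(H₂O) ≈ 15.7 — strong base; essentially never leaves without prior activation

OTf⁻ > ONs⁻ > CF₃COO⁻ > HCOO⁻ > OH⁻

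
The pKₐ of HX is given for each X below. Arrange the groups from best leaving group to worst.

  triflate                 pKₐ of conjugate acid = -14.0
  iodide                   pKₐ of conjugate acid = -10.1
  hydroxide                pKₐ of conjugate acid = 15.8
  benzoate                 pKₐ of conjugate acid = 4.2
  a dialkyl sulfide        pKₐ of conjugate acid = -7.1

triflate > iodide > a dialkyl sulfide > benzoate > hydroxide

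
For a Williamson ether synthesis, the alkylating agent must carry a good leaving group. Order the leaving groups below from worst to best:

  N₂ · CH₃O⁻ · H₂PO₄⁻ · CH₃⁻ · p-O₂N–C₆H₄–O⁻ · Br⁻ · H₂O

CH₃⁻ < CH₃O⁻ < p-O₂N–C₆H₄–O⁻ < H₂PO₄⁻ < H₂O < Br⁻ < N₂

The more stable X⁻ (or X) is on its own — i.e. the weaker a base it is — the better a leaving group it makes.
N₂: no meaningful conjugate acid; N₂ departs as an exceptionally stable neutral molecule
Br⁻: pKₐ(HBr) ≈ -9 — weak base; good leaving group
H₂O: pKₐ(H₃O⁺) ≈ -1.7 — neutral; leaves from a protonated alcohol (R–OH₂⁺)
H₂PO₄⁻: pKₐ(H₃PO₄) ≈ 2.1 — moderate base; biological leaving group after further activation
p-O₂N–C₆H₄–O⁻: pKₐ(p-nitrophenol) ≈ 7.2
CH₃O⁻: pKₐ(CH₃OH) ≈ 15.5 — strong base; alkoxides do not leave unassisted
CH₃⁻: pKₐ(CH₄) ≈ 48 — unstabilised carbanion; the worst conceivable leaving group
The question asks for worst first, so the sequence is read in increasing leaving-group ability.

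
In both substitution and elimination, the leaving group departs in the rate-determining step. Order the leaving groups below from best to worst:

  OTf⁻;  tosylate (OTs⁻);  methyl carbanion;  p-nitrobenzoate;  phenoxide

OTf⁻ > tosylate (OTs⁻) > p-nitrobenzoate > phenoxide > methyl carbanion

A good leaving group is a weak base: the lower the pKₐ of its conjugate acid, the more readily it departs.
OTf⁻: pKₐ(CF₃SO₃H (triflic acid)) ≈ -14 — charge spread over three oxygens and a CF₃ group; the premier leaving group in synthesis
tosylate (OTs⁻): pKₐ(p-CH₃C₆H₄SO₃H (TsOH)) ≈ -2.8
p-nitrobenzoate: pKₐ(p-nitrobenzoic acid) ≈ 3.4
phenoxide: pKₐ(C₆H₅OH (phenol)) ≈ 10 — resonance into the ring helps, but still a poor LG
methyl carbanion: pKₐ(CH₄) ≈ 48 — unstabilised carbanion; the worst conceivable leaving group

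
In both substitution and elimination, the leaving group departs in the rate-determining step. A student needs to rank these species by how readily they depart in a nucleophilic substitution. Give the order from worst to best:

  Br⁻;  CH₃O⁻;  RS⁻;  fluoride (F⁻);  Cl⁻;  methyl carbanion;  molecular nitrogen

A good leaving group is a weak base: the lower the pKₐ of its conjugate acid, the more readily it departs.
molecular nitrogen: no meaningful conjugate acid; N₂ departs as an exceptionally stable neutral molecule
Br⁻: pKₐ(HBr) ≈ -9
Cl⁻: pKₐ(HCl) ≈ -7
fluoride (F⁻): pKₐ(HF) ≈ 3.2 — small and strongly basic; the poor halide leaving group
RS⁻: pKₐ(RSH (a thiol)) ≈ 10.5 — moderately basic; rarely leaves without activation
CH₃O⁻: pKₐ(CH₃OH) ≈ 15.5 — strong base; alkoxides do not leave unassisted
methyl carbanion: pKₐ(CH₄) ≈ 48 — unstabilised carbanion; the worst conceivable leaving group
The question asks for worst first, so the sequence is read in increasing leaving-group ability.

methyl carbanion < CH₃O⁻ < RS⁻ < fluoride (F⁻) < Cl⁻ < Br⁻ < molecular nitrogen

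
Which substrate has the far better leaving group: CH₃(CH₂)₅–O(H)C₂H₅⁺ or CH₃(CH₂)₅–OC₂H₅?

From CH₃(CH₂)₅–OC₂H₅ the departing group would be CH₃CH₂O⁻ (pKₐ(CH₃CH₂OH) ≈ 16). Strong base; alkoxides do not leave unassisted.
From CH₃(CH₂)₅–O(H)C₂H₅⁺ the leaving group is R'OH (pKₐ(R'OH₂⁺) ≈ -2.4). Neutral; leaves from a protonated ether (an oxonium ion, R–O(H)R'⁺).
(In practice CH₃(CH₂)₅–O(H)C₂H₅⁺ is made from CH₃(CH₂)₅–OC₂H₅ by protonation with concentrated HBr, allowing neutral ethanol, rather than ethoxide, to depart.)

CH₃(CH₂)₅–O(H)C₂H₅⁺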